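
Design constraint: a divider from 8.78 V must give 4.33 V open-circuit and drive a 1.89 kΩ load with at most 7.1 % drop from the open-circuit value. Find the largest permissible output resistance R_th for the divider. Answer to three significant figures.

Loading drop = R_th/(R_th + R_L) ≤ 0.0710, so R_th ≤ R_L · ε/(1−ε) = 1.89 kΩ × 0.0710/0.9290 = 144 Ω.

R_th ≤ 144 Ω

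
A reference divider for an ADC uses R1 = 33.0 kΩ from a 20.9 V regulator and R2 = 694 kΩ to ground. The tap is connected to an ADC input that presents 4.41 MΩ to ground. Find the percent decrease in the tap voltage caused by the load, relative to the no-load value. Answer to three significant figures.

0.709 %

The divider's output (Thévenin) resistance is R1‖R2 = 31.50 kΩ.
Fractional drop under load = R_th/(R_th + R_L) = 31.50 / (31.50 + 4410) = 0.007093.
So the output falls by 0.709 %.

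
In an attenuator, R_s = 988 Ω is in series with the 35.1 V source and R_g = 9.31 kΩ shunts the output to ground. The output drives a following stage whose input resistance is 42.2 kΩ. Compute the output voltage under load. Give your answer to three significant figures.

The load sits in parallel with R_g: R_g‖R_L = (9310 × 42200) / (9310 + 42200) = 7627 Ω.
V_out = 35.1 × 7627 / (988 + 7627) = 35.1 × 7627/8615 = 31.1 V.

V_out ≈ 31.1 V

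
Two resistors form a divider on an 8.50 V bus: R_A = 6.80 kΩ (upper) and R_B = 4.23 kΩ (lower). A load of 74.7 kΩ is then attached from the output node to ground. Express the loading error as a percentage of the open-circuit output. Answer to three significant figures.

The divider's output (Thévenin) resistance is R_A‖R_B = 2.608 kΩ.
Fractional drop under load = R_th/(R_th + R_L) = 2.608 / (2.608 + 74.7) = 0.03373.
So the output falls by 3.37 %.

3.37 %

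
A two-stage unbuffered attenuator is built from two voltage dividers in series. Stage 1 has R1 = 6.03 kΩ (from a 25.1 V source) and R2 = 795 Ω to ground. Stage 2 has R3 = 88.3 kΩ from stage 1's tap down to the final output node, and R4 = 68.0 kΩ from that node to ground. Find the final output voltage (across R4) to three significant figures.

V_out ≈ 1.27 V

Stage 2 presents R3+R4 = 156300 Ω as a load on stage 1's tap.
Stage 1's lower leg becomes R2‖(R3+R4) = 791.0 Ω, so V_mid = 25.1 × 791.0/6821 = 2.911 V.
Stage 2 is itself unloaded: V_out = V_mid × R4/(R3+R4) = 2.911 × 68000/156300 = 1.27 V.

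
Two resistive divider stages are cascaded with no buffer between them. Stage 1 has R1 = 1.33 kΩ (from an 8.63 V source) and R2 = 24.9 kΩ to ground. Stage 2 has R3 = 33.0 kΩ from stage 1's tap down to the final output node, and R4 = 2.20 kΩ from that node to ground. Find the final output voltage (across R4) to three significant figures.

Stage 2 presents R3+R4 = 35.20 kΩ as a load on stage 1's tap.
Stage 1's lower leg becomes R2‖(R3+R4) = 14.58 kΩ, so V_mid = 8.63 × 14.58/15.91 = 7.909 V.
Stage 2 is itself unloaded: V_out = V_mid × R4/(R3+R4) = 7.909 × 2.20/35.20 = 0.494 V.

V_out ≈ 0.494 V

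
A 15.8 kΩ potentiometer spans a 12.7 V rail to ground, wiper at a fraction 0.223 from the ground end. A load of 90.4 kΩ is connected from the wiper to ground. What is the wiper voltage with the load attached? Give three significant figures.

The wiper splits the pot into (1−α)R = 12.28 kΩ above and αR = 3.523 kΩ below.
Lower section ‖ load = 3.391 kΩ.
V_wiper = 12.7 × 3.391/(12.28 + 3.391) = 2.75 V.

V ≈ 2.75 V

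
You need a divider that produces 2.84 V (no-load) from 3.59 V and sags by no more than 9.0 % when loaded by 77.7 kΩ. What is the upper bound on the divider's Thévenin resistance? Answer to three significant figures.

Loading drop = R_th/(R_th + R_L) ≤ 0.0900, so R_th ≤ R_L · ε/(1−ε) = 77.7 kΩ × 0.0900/0.9100 = 7.68 kΩ.

R_th ≤ 7.68 kΩ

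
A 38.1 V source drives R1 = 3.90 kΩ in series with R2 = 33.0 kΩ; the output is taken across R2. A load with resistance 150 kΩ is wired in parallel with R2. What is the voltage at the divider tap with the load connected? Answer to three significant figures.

The load sits in parallel with R2: R2‖R_L = (33.0 × 150) / (33.0 + 150) = 27.05 kΩ.
V_out = 38.1 × 27.05 / (3.90 + 27.05) = 38.1 × 27.05/30.95 = 33.3 V.

V_out ≈ 33.3 V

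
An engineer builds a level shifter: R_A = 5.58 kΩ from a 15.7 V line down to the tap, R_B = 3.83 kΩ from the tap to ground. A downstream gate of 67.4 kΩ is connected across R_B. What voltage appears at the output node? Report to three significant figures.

V_out ≈ 6.18 V

The load sits in parallel with R_B: R_B‖R_L = (3.83 × 67.4) / (3.83 + 67.4) = 3.624 kΩ.
V_out = 15.7 × 3.624 / (5.58 + 3.624) = 15.7 × 3.624/9.204 = 6.18 V.
(Unloaded it would have been 6.39 V.)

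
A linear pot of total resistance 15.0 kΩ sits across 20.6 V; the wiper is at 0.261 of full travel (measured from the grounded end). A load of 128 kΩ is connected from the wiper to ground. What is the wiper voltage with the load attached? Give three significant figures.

V ≈ 5.26 V

The wiper splits the pot into (1−α)R = 11.09 kΩ above and αR = 3.915 kΩ below.
Lower section ‖ load = 3.799 kΩ.
V_wiper = 20.6 × 3.799/(11.09 + 3.799) = 5.26 V.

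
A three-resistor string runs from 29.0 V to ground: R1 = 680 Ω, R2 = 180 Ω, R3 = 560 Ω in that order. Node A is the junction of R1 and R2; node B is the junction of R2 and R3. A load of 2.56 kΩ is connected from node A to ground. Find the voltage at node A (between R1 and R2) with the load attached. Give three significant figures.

V ≈ 13.3 V

Below node A the series string R2+R3 = 740.0 Ω sits in parallel with the 2560 Ω load: 574.1 Ω.
V_A = 29.0 × 574.1/(680 + 574.1) = 13.3 V.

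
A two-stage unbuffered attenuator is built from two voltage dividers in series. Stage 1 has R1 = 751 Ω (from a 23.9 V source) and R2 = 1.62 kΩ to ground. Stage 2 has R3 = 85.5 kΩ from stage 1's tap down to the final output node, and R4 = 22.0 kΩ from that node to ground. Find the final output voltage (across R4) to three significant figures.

V_out ≈ 3.33 V

Stage 2 presents R3+R4 = 107500 Ω as a load on stage 1's tap.
Stage 1's lower leg becomes R2‖(R3+R4) = 1596 Ω, so V_mid = 23.9 × 1596/2347 = 16.25 V.
Stage 2 is itself unloaded: V_out = V_mid × R4/(R3+R4) = 16.25 × 22000/107500 = 3.33 V.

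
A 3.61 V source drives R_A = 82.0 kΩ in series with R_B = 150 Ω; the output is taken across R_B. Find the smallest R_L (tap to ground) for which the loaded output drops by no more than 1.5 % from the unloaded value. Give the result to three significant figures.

Output resistance R_th = R_A‖R_B = (82000 × 150)/82150 = 149.7 Ω.
The fractional drop is R_th/(R_th + R_L); requiring this ≤ 0.0150 gives R_L ≥ R_th(1/0.0150 − 1) = 149.7 × 65.67 = 9.83 kΩ.

R_L(min) ≈ 9.83 kΩ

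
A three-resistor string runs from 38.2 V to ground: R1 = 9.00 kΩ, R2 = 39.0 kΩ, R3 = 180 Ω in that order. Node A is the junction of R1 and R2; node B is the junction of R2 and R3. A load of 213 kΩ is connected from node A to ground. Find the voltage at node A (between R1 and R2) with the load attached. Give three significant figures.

V ≈ 30.0 V

Below node A the series string R2+R3 = 39180 Ω sits in parallel with the 213000 Ω load: 33090 Ω.
V_A = 38.2 × 33090/(9000 + 33090) = 30.0 V.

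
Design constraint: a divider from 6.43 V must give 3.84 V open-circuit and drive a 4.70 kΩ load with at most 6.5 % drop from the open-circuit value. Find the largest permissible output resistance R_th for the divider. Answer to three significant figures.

Loading drop = R_th/(R_th + R_L) ≤ 0.0650, so R_th ≤ R_L · ε/(1−ε) = 4.70 kΩ × 0.0650/0.9350 = 327 Ω.
(Any R1, R2 with R2/(R1+R2) = 0.597 and R1‖R2 ≤ 327 Ω will meet the spec.)

R_th ≤ 327 Ω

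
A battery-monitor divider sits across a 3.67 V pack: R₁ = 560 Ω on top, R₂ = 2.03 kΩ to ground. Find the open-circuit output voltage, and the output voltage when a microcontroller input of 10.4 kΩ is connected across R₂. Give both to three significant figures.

Open-circuit: V = 3.67 × 2030/(560 + 2030) = 2.88 V.
With the load, R₂ becomes R₂‖R_L = 1698 Ω, so V = 3.67 × 1698/2258 = 2.76 V.

Unloaded: 2.88 V; loaded: 2.76 V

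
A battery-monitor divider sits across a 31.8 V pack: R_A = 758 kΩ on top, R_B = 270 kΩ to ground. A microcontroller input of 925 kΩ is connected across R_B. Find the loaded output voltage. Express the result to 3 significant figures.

The load sits in parallel with R_B: R_B‖R_L = (270 × 925) / (270 + 925) = 209.0 kΩ.
V_out = 31.8 × 209.0 / (758 + 209.0) = 31.8 × 209.0/967.0 = 6.87 V.

V_out ≈ 6.87 V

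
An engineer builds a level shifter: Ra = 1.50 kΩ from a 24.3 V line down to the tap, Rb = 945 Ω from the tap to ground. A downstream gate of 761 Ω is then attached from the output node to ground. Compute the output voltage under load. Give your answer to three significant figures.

V_out ≈ 5.33 V

The load sits in parallel with Rb: Rb‖R_L = (945 × 761) / (945 + 761) = 421.5 Ω.
V_out = 24.3 × 421.5 / (1500 + 421.5) = 24.3 × 421.5/1922 = 5.33 V.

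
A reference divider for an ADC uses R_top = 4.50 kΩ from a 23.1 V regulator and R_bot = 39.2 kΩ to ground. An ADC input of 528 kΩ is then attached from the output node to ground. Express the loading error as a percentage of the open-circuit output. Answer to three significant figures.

The divider's output (Thévenin) resistance is R_top‖R_bot = 4.037 kΩ.
Fractional drop under load = R_th/(R_th + R_L) = 4.037 / (4.037 + 528) = 0.007587.
So the output falls by 0.759 %.

0.759 %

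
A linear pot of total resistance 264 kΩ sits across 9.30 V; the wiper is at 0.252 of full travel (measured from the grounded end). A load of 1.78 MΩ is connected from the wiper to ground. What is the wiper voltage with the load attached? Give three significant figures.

V ≈ 2.28 V

The wiper splits the pot into (1−α)R = 197.5 kΩ above and αR = 66.53 kΩ below.
Lower section ‖ load = 64.13 kΩ.
V_wiper = 9.30 × 64.13/(197.5 + 64.13) = 2.28 V.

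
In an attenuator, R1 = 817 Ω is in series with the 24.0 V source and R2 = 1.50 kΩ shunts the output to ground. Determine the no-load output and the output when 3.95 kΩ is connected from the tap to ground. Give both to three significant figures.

Unloaded: 15.5 V; loaded: 13.7 V

Open-circuit: V = 24.0 × 1500/(817 + 1500) = 15.5 V.
With the load, R2 becomes R2‖R_L = 1087 Ω, so V = 24.0 × 1087/1904 = 13.7 V.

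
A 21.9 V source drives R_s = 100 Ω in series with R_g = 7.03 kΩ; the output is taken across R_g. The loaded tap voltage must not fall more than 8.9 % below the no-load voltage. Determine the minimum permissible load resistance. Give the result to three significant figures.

R_L(min) ≈ 1.01 kΩ

Output resistance R_th = R_s‖R_g = (100 × 7030)/7130 = 98.60 Ω.
The fractional drop is R_th/(R_th + R_L); requiring this ≤ 0.0890 gives R_L ≥ R_th(1/0.0890 − 1) = 98.60 × 10.24 = 1.01 kΩ.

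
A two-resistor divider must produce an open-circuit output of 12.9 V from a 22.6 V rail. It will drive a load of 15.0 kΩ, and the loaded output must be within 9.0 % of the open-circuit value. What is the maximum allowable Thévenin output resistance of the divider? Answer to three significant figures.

Loading drop = R_th/(R_th + R_L) ≤ 0.0900, so R_th ≤ R_L · ε/(1−ε) = 15.0 kΩ × 0.0900/0.9100 = 1.48 kΩ.
(Any R1, R2 with R2/(R1+R2) = 0.571 and R1‖R2 ≤ 1.48 kΩ will meet the spec.)

R_th ≤ 1.48 kΩ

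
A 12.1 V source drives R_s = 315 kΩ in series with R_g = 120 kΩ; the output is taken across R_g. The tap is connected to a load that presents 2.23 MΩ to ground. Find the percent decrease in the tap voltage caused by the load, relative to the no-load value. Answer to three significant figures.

3.75 %

The divider's output (Thévenin) resistance is R_s‖R_g = 86.90 kΩ.
Fractional drop under load = R_th/(R_th + R_L) = 86.90 / (86.90 + 2230) = 0.03751.
So the output falls by 3.75 %.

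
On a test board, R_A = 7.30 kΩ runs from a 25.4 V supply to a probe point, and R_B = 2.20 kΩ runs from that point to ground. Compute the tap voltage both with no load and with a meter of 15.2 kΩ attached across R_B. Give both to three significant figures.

Unloaded: 5.88 V; loaded: 5.29 V

Open-circuit: V = 25.4 × 2.20/(7.30 + 2.20) = 5.88 V.
With the load, R_B becomes R_B‖R_L = 1.922 kΩ, so V = 25.4 × 1.922/9.222 = 5.29 V.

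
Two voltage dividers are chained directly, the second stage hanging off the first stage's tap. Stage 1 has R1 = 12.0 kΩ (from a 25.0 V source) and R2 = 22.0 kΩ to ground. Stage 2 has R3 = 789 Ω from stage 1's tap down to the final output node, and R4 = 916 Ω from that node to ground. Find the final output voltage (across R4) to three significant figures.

V_out ≈ 1.56 V

Stage 2 presents R3+R4 = 1705 Ω as a load on stage 1's tap.
Stage 1's lower leg becomes R2‖(R3+R4) = 1582 Ω, so V_mid = 25.0 × 1582/13580 = 2.913 V.
Stage 2 is itself unloaded: V_out = V_mid × R4/(R3+R4) = 2.913 × 916/1705 = 1.56 V.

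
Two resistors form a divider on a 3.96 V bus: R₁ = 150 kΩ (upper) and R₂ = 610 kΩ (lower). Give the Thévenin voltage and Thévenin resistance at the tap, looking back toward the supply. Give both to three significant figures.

V_th is the open-circuit tap voltage: 3.96 × 610/(150 + 610) = 3.18 V.
With the supply zeroed, R₁ and R₂ appear in parallel from the tap: R_th = R₁‖R₂ = (150 × 610)/760.0 = 120 kΩ.

V_th = 3.18 V, R_th = 120 kΩ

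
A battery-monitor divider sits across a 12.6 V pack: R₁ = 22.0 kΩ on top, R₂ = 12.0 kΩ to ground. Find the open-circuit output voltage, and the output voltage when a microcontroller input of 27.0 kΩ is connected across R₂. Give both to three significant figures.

Unloaded: 4.45 V; loaded: 3.45 V

Open-circuit: V = 12.6 × 12.0/(22.0 + 12.0) = 4.45 V.
With the load, R₂ becomes R₂‖R_L = 8.308 kΩ, so V = 12.6 × 8.308/30.31 = 3.45 V.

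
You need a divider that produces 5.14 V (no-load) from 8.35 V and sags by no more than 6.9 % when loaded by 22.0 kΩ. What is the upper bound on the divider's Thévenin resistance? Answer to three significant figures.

Loading drop = R_th/(R_th + R_L) ≤ 0.0690, so R_th ≤ R_L · ε/(1−ε) = 22.0 kΩ × 0.0690/0.9310 = 1.63 kΩ.
(Any R1, R2 with R2/(R1+R2) = 0.616 and R1‖R2 ≤ 1.63 kΩ will meet the spec.)

R_th ≤ 1.63 kΩ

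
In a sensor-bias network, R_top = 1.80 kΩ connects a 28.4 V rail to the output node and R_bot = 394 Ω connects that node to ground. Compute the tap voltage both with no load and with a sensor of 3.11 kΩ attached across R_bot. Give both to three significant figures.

Unloaded: 5.10 V; loaded: 4.62 V

Open-circuit: V = 28.4 × 394/(1800 + 394) = 5.10 V.
With the load, R_bot becomes R_bot‖R_L = 349.7 Ω, so V = 28.4 × 349.7/2150 = 4.62 V.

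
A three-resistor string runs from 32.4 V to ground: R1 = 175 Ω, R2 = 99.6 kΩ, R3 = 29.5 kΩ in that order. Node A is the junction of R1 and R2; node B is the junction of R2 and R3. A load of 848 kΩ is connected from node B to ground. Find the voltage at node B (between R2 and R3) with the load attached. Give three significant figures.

At node B, R3 is in parallel with the load: R3‖R_L = 28510 Ω.
Below node A the resistance is R2 + (R3‖R_L) = 128100 Ω, so V_A = 32.4 × 128100/128300 = 32.36 V.
Then V_B = V_A × (R3‖R_L)/(R2 + R3‖R_L) = 32.36 × 28510/128100 = 7.20 V.

V ≈ 7.20 V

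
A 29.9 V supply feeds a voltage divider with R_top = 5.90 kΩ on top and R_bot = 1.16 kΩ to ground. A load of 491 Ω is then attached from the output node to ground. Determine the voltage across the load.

V_out ≈ 1.65 V

The load sits in parallel with R_bot: R_bot‖R_L = (1160 × 491) / (1160 + 491) = 345.0 Ω.
V_out = 29.9 × 345.0 / (5900 + 345.0) = 29.9 × 345.0/6245 = 1.65 V.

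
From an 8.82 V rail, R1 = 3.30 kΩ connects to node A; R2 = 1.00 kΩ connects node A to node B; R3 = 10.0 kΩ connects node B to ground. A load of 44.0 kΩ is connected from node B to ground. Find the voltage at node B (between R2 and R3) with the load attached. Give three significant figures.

V ≈ 5.77 V

At node B, R3 is in parallel with the load: R3‖R_L = 8.148 kΩ.
Below node A the resistance is R2 + (R3‖R_L) = 9.148 kΩ, so V_A = 8.82 × 9.148/12.45 = 6.482 V.
Then V_B = V_A × (R3‖R_L)/(R2 + R3‖R_L) = 6.482 × 8.148/9.148 = 5.77 V.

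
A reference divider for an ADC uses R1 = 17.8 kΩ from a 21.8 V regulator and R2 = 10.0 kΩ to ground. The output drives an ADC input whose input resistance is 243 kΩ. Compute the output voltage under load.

V_out ≈ 7.64 V

The load sits in parallel with R2: R2‖R_L = (10.0 × 243) / (10.0 + 243) = 9.605 kΩ.
V_out = 21.8 × 9.605 / (17.8 + 9.605) = 21.8 × 9.605/27.40 = 7.64 V.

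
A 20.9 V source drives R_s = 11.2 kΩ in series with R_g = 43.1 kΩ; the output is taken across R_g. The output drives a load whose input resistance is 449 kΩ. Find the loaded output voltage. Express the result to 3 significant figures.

V_out ≈ 16.3 V

The load sits in parallel with R_g: R_g‖R_L = (43.1 × 449) / (43.1 + 449) = 39.33 kΩ.
V_out = 20.9 × 39.33 / (11.2 + 39.33) = 20.9 × 39.33/50.53 = 16.3 V.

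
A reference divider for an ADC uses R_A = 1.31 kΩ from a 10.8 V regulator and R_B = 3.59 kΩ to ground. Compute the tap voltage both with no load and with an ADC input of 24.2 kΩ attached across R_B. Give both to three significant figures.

Unloaded: 7.91 V; loaded: 7.61 V

Open-circuit: V = 10.8 × 3.59/(1.31 + 3.59) = 7.91 V.
With the load, R_B becomes R_B‖R_L = 3.126 kΩ, so V = 10.8 × 3.126/4.436 = 7.61 V.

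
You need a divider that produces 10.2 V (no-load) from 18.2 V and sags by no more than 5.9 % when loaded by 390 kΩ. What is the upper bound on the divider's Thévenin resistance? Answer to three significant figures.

R_th ≤ 24.5 kΩ

Loading drop = R_th/(R_th + R_L) ≤ 0.0590, so R_th ≤ R_L · ε/(1−ε) = 390 kΩ × 0.0590/0.9410 = 24.5 kΩ.
(Any R1, R2 with R2/(R1+R2) = 0.560 and R1‖R2 ≤ 24.5 kΩ will meet the spec.)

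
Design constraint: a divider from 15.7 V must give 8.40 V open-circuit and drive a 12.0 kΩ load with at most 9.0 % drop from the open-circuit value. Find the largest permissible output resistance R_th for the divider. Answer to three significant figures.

R_th ≤ 1.19 kΩ

Loading drop = R_th/(R_th + R_L) ≤ 0.0900, so R_th ≤ R_L · ε/(1−ε) = 12.0 kΩ × 0.0900/0.9100 = 1.19 kΩ.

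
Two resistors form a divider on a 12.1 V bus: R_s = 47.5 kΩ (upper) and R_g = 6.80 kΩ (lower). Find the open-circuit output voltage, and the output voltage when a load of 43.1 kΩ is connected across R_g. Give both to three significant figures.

Open-circuit: V = 12.1 × 6.80/(47.5 + 6.80) = 1.52 V.
With the load, R_g becomes R_g‖R_L = 5.873 kΩ, so V = 12.1 × 5.873/53.37 = 1.33 V.

Unloaded: 1.52 V; loaded: 1.33 V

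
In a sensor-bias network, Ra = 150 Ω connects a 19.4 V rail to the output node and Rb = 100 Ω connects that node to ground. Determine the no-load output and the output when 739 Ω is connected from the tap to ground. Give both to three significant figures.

Open-circuit: V = 19.4 × 100/(150 + 100) = 7.76 V.
With the load, Rb becomes Rb‖R_L = 88.08 Ω, so V = 19.4 × 88.08/238.1 = 7.18 V.

Unloaded: 7.76 V; loaded: 7.18 V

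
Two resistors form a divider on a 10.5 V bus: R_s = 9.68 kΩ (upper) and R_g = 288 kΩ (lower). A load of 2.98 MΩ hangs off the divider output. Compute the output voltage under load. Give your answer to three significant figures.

V_out ≈ 10.1 V

The load sits in parallel with R_g: R_g‖R_L = (288 × 2980) / (288 + 2980) = 262.6 kΩ.
V_out = 10.5 × 262.6 / (9.68 + 262.6) = 10.5 × 262.6/272.3 = 10.1 V.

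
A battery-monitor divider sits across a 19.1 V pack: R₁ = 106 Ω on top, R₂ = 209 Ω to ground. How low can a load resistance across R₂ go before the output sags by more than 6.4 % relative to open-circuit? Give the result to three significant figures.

R_L(min) ≈ 1.03 kΩ

Output resistance R_th = R₁‖R₂ = (106 × 209)/315.0 = 70.33 Ω.
The fractional drop is R_th/(R_th + R_L); requiring this ≤ 0.0640 gives R_L ≥ R_th(1/0.0640 − 1) = 70.33 × 14.62 = 1.03 kΩ.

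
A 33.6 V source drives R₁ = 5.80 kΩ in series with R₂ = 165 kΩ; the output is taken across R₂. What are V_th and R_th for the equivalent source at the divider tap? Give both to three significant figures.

V_th is the open-circuit tap voltage: 33.6 × 165/(5.80 + 165) = 32.5 V.
With the supply zeroed, R₁ and R₂ appear in parallel from the tap: R_th = R₁‖R₂ = (5.80 × 165)/170.8 = 5.60 kΩ.

V_th = 32.5 V, R_th = 5.60 kΩ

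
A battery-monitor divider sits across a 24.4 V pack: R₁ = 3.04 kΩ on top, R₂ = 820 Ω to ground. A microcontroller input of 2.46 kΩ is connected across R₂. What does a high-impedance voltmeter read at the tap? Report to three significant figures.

The load sits in parallel with R₂: R₂‖R_L = (820 × 2460) / (820 + 2460) = 615.0 Ω.
V_out = 24.4 × 615.0 / (3040 + 615.0) = 24.4 × 615.0/3655 = 4.11 V.
(Unloaded it would have been 5.18 V.)

V_out ≈ 4.11 V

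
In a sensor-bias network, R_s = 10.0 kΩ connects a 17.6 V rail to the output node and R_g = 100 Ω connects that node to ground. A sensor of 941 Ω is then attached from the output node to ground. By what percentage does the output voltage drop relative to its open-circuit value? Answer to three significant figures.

Unloaded V = 17.6 × 100/10100 = 0.17426 V.
Loaded: R_g‖R_L = 90.39 Ω, giving V = 17.6 × 90.39/10090 = 0.15767 V.
Drop = (0.17426 − 0.15767) / 0.17426 = 9.52 %.

9.52 %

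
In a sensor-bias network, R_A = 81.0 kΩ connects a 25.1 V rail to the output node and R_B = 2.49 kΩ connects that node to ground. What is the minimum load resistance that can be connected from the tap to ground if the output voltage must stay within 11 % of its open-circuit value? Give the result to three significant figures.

Output resistance R_th = R_A‖R_B = (81.0 × 2.49)/83.49 = 2.416 kΩ.
The fractional drop is R_th/(R_th + R_L); requiring this ≤ 0.110 gives R_L ≥ R_th(1/0.110 − 1) = 2.416 × 8.091 = 19.5 kΩ.

R_L(min) ≈ 19.5 kΩ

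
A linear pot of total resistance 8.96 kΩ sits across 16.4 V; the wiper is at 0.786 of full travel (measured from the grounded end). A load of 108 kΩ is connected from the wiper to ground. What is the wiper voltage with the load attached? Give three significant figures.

The wiper splits the pot into (1−α)R = 1.917 kΩ above and αR = 7.043 kΩ below.
Lower section ‖ load = 6.611 kΩ.
V_wiper = 16.4 × 6.611/(1.917 + 6.611) = 12.7 V.

V ≈ 12.7 V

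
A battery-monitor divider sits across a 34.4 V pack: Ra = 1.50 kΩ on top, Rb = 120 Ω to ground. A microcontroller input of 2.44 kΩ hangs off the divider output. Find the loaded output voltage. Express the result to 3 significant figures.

V_out ≈ 2.44 V

The load sits in parallel with Rb: Rb‖R_L = (120 × 2440) / (120 + 2440) = 114.4 Ω.
V_out = 34.4 × 114.4 / (1500 + 114.4) = 34.4 × 114.4/1614 = 2.44 V.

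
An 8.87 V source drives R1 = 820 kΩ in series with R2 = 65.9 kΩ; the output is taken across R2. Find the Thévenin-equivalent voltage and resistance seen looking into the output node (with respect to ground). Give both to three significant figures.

V_th = 0.660 V, R_th = 61.0 kΩ

V_th is the open-circuit tap voltage: 8.87 × 65.9/(820 + 65.9) = 0.660 V.
With the supply zeroed, R1 and R2 appear in parallel from the tap: R_th = R1‖R2 = (820 × 65.9)/885.9 = 61.0 kΩ.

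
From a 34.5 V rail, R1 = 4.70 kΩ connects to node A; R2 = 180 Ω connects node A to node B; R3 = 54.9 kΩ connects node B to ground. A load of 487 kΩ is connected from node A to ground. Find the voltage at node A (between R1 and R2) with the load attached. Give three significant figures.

Below node A the series string R2+R3 = 55080 Ω sits in parallel with the 487000 Ω load: 49480 Ω.
V_A = 34.5 × 49480/(4700 + 49480) = 31.5 V.

V ≈ 31.5 V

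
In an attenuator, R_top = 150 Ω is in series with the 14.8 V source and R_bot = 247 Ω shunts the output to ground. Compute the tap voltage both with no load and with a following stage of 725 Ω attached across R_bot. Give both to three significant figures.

Open-circuit: V = 14.8 × 247/(150 + 247) = 9.21 V.
With the load, R_bot becomes R_bot‖R_L = 184.2 Ω, so V = 14.8 × 184.2/334.2 = 8.16 V.

Unloaded: 9.21 V; loaded: 8.16 V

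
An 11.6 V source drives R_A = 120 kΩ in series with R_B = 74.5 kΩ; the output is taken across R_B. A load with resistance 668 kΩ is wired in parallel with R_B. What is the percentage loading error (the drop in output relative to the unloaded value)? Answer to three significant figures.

6.44 %

The divider's output (Thévenin) resistance is R_A‖R_B = 45.96 kΩ.
Fractional drop under load = R_th/(R_th + R_L) = 45.96 / (45.96 + 668) = 0.06438.
So the output falls by 6.44 %.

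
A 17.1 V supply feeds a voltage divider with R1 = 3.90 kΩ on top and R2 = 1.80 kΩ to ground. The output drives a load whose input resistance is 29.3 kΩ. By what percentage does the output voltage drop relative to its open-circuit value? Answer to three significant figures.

4.03 %

The divider's output (Thévenin) resistance is R1‖R2 = 1.232 kΩ.
Fractional drop under load = R_th/(R_th + R_L) = 1.232 / (1.232 + 29.3) = 0.04034.
So the output falls by 4.03 %.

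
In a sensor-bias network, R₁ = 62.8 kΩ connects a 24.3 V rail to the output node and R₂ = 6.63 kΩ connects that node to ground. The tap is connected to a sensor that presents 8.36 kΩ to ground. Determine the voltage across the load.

V_out ≈ 1.35 V

The load sits in parallel with R₂: R₂‖R_L = (6.63 × 8.36) / (6.63 + 8.36) = 3.698 kΩ.
V_out = 24.3 × 3.698 / (62.8 + 3.698) = 24.3 × 3.698/66.50 = 1.35 V.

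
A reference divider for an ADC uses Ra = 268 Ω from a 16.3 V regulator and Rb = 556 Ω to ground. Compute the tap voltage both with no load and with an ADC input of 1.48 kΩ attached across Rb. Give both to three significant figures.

Unloaded: 11.0 V; loaded: 9.80 V

Open-circuit: V = 16.3 × 556/(268 + 556) = 11.0 V.
With the load, Rb becomes Rb‖R_L = 404.2 Ω, so V = 16.3 × 404.2/672.2 = 9.80 V.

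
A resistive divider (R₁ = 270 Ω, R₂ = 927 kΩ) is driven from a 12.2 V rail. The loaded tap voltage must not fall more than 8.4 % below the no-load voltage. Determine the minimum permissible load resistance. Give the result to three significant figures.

R_L(min) ≈ 2.94 kΩ

Output resistance R_th = R₁‖R₂ = (270 × 927000)/927300 = 269.9 Ω.
The fractional drop is R_th/(R_th + R_L); requiring this ≤ 0.0840 gives R_L ≥ R_th(1/0.0840 − 1) = 269.9 × 10.90 = 2.94 kΩ.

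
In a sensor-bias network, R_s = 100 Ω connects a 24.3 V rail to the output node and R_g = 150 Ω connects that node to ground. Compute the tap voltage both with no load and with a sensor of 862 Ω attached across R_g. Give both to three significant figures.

Unloaded: 14.6 V; loaded: 13.6 V

Open-circuit: V = 24.3 × 150/(100 + 150) = 14.6 V.
With the load, R_g becomes R_g‖R_L = 127.8 Ω, so V = 24.3 × 127.8/227.8 = 13.6 V.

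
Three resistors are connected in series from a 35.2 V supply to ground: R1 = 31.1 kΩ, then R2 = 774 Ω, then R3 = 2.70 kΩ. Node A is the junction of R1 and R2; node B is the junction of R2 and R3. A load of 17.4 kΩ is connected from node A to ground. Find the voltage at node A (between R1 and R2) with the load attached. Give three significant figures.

V ≈ 3.00 V

Below node A the series string R2+R3 = 3474 Ω sits in parallel with the 17400 Ω load: 2896 Ω.
V_A = 35.2 × 2896/(31100 + 2896) = 3.00 V.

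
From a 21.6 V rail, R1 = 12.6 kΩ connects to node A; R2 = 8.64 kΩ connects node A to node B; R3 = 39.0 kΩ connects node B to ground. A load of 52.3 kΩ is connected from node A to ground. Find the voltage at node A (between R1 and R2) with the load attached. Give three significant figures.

V ≈ 14.3 V

Below node A the series string R2+R3 = 47.64 kΩ sits in parallel with the 52.3 kΩ load: 24.93 kΩ.
V_A = 21.6 × 24.93/(12.6 + 24.93) = 14.3 V.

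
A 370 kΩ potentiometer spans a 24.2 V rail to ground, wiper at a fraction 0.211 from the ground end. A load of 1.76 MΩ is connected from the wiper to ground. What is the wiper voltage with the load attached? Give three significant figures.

The wiper splits the pot into (1−α)R = 291.9 kΩ above and αR = 78.07 kΩ below.
Lower section ‖ load = 74.75 kΩ.
V_wiper = 24.2 × 74.75/(291.9 + 74.75) = 4.93 V.

V ≈ 4.93 V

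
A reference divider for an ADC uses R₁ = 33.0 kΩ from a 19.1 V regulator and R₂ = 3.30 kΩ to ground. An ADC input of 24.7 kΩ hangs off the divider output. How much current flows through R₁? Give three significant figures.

I ≈ 0.532 mA

R₂‖R_L = 2.911 kΩ, so the source sees R₁ + R₂‖R_L = 35.91 kΩ.
I = 19.1 V / 35.91 kΩ = 0.532 mA.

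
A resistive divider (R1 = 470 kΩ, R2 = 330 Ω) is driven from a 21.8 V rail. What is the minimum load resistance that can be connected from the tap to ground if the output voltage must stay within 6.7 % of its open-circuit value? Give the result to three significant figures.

Output resistance R_th = R1‖R2 = (470000 × 330)/470300 = 329.8 Ω.
The fractional drop is R_th/(R_th + R_L); requiring this ≤ 0.0670 gives R_L ≥ R_th(1/0.0670 − 1) = 329.8 × 13.93 = 4.59 kΩ.

R_L(min) ≈ 4.59 kΩ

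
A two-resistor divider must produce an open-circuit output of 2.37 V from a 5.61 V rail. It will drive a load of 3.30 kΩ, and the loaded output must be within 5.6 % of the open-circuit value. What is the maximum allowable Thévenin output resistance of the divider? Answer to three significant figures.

R_th ≤ 196 Ω

Loading drop = R_th/(R_th + R_L) ≤ 0.0560, so R_th ≤ R_L · ε/(1−ε) = 3.30 kΩ × 0.0560/0.9440 = 196 Ω.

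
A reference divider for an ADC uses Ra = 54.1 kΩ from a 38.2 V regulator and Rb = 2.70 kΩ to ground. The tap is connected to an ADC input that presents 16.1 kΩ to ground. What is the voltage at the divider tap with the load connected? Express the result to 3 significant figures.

The load sits in parallel with Rb: Rb‖R_L = (2.70 × 16.1) / (2.70 + 16.1) = 2.312 kΩ.
V_out = 38.2 × 2.312 / (54.1 + 2.312) = 38.2 × 2.312/56.41 = 1.57 V.

V_out ≈ 1.57 V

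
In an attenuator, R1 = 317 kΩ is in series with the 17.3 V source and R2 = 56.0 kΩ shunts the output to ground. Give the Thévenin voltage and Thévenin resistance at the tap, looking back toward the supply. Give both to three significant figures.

V_th is the open-circuit tap voltage: 17.3 × 56.0/(317 + 56.0) = 2.60 V.
With the supply zeroed, R1 and R2 appear in parallel from the tap: R_th = R1‖R2 = (317 × 56.0)/373.0 = 47.6 kΩ.

V_th = 2.60 V, R_th = 47.6 kΩ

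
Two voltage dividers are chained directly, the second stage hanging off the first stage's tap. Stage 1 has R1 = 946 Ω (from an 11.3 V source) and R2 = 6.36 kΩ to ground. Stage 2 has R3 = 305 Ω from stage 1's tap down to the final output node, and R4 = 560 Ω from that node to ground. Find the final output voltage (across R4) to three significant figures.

Stage 2 presents R3+R4 = 865.0 Ω as a load on stage 1's tap.
Stage 1's lower leg becomes R2‖(R3+R4) = 761.4 Ω, so V_mid = 11.3 × 761.4/1707 = 5.039 V.
Stage 2 is itself unloaded: V_out = V_mid × R4/(R3+R4) = 5.039 × 560/865.0 = 3.26 V.

V_out ≈ 3.26 V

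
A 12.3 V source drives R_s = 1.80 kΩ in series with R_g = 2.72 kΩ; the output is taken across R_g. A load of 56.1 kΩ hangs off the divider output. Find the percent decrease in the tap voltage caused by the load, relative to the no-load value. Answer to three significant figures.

The divider's output (Thévenin) resistance is R_s‖R_g = 1.083 kΩ.
Fractional drop under load = R_th/(R_th + R_L) = 1.083 / (1.083 + 56.1) = 0.01894.
So the output falls by 1.89 %.

1.89 %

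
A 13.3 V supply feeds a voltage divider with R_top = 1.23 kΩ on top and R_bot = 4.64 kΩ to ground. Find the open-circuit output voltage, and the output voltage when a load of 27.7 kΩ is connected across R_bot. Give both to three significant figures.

Open-circuit: V = 13.3 × 4.64/(1.23 + 4.64) = 10.5 V.
With the load, R_bot becomes R_bot‖R_L = 3.974 kΩ, so V = 13.3 × 3.974/5.204 = 10.2 V.

Unloaded: 10.5 V; loaded: 10.2 V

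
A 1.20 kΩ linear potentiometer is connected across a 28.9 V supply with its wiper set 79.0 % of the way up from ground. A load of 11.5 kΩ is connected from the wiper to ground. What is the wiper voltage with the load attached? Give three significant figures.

The wiper splits the pot into (1−α)R = 252.0 Ω above and αR = 948.0 Ω below.
Lower section ‖ load = 875.8 Ω.
V_wiper = 28.9 × 875.8/(252.0 + 875.8) = 22.4 V.

V ≈ 22.4 V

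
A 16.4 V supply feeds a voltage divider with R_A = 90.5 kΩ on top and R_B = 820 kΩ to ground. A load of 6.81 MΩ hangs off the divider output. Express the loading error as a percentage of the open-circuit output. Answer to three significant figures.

The divider's output (Thévenin) resistance is R_A‖R_B = 81.50 kΩ.
Fractional drop under load = R_th/(R_th + R_L) = 81.50 / (81.50 + 6810) = 0.01183.
So the output falls by 1.18 %.

1.18 %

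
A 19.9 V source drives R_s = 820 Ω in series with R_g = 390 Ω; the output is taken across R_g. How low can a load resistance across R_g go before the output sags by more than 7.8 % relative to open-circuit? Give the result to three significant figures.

R_L(min) ≈ 3.12 kΩ

Output resistance R_th = R_s‖R_g = (820 × 390)/1210 = 264.3 Ω.
The fractional drop is R_th/(R_th + R_L); requiring this ≤ 0.0780 gives R_L ≥ R_th(1/0.0780 − 1) = 264.3 × 11.82 = 3.12 kΩ.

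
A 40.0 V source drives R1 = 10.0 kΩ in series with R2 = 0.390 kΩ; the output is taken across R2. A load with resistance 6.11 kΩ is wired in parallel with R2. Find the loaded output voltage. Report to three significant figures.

The load sits in parallel with R2: R2‖R_L = (390 × 6110) / (390 + 6110) = 366.6 Ω.
V_out = 40.0 × 366.6 / (10000 + 366.6) = 40.0 × 366.6/10370 = 1.41 V.

V_out ≈ 1.41 V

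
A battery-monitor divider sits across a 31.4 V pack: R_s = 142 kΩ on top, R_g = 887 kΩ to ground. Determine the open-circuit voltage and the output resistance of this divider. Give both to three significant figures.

V_th is the open-circuit tap voltage: 31.4 × 887/(142 + 887) = 27.1 V.
With the supply zeroed, R_s and R_g appear in parallel from the tap: R_th = R_s‖R_g = (142 × 887)/1029 = 122 kΩ.

V_th = 27.1 V, R_th = 122 kΩ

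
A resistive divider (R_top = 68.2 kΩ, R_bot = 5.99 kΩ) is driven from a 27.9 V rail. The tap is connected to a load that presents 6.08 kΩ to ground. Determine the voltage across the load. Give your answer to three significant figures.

V_out ≈ 1.18 V

The load sits in parallel with R_bot: R_bot‖R_L = (5.99 × 6.08) / (5.99 + 6.08) = 3.017 kΩ.
V_out = 27.9 × 3.017 / (68.2 + 3.017) = 27.9 × 3.017/71.22 = 1.18 V.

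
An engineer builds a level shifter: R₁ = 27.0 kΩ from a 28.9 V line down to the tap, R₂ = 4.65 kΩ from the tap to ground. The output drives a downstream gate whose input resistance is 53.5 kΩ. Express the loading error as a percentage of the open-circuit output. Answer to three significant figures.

The divider's output (Thévenin) resistance is R₁‖R₂ = 3.967 kΩ.
Fractional drop under load = R_th/(R_th + R_L) = 3.967 / (3.967 + 53.5) = 0.06903.
So the output falls by 6.90 %.

6.90 %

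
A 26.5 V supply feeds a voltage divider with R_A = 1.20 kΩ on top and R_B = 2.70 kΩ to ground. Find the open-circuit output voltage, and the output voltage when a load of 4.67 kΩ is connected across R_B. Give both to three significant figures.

Unloaded: 18.3 V; loaded: 15.6 V

Open-circuit: V = 26.5 × 2.70/(1.20 + 2.70) = 18.3 V.
With the load, R_B becomes R_B‖R_L = 1.711 kΩ, so V = 26.5 × 1.711/2.911 = 15.6 V.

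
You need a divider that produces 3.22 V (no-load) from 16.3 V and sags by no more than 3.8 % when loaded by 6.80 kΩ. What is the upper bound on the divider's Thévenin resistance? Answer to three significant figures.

R_th ≤ 269 Ω

Loading drop = R_th/(R_th + R_L) ≤ 0.0380, so R_th ≤ R_L · ε/(1−ε) = 6.80 kΩ × 0.0380/0.9620 = 269 Ω.
(Any R1, R2 with R2/(R1+R2) = 0.198 and R1‖R2 ≤ 269 Ω will meet the spec.)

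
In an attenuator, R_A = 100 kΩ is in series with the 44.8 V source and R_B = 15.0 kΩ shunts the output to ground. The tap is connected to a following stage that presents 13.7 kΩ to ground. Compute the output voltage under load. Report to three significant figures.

The load sits in parallel with R_B: R_B‖R_L = (15.0 × 13.7) / (15.0 + 13.7) = 7.160 kΩ.
V_out = 44.8 × 7.160 / (100 + 7.160) = 44.8 × 7.160/107.2 = 2.99 V.
(Unloaded it would have been 5.84 V.)

V_out ≈ 2.99 V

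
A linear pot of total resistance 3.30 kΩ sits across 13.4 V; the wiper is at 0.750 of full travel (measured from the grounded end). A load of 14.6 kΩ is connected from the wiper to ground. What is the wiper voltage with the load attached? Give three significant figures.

V ≈ 9.64 V

The wiper splits the pot into (1−α)R = 825.0 Ω above and αR = 2475 Ω below.
Lower section ‖ load = 2116 Ω.
V_wiper = 13.4 × 2116/(825.0 + 2116) = 9.64 V.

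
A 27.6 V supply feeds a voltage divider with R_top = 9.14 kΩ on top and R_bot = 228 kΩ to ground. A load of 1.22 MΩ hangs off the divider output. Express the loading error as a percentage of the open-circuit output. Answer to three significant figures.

The divider's output (Thévenin) resistance is R_top‖R_bot = 8.788 kΩ.
Fractional drop under load = R_th/(R_th + R_L) = 8.788 / (8.788 + 1220) = 0.007152.
So the output falls by 0.715 %.

0.715 %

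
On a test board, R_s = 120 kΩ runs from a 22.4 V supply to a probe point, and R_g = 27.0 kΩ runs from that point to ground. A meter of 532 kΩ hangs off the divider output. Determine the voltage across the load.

V_out ≈ 3.95 V

The load sits in parallel with R_g: R_g‖R_L = (27.0 × 532) / (27.0 + 532) = 25.70 kΩ.
V_out = 22.4 × 25.70 / (120 + 25.70) = 22.4 × 25.70/145.7 = 3.95 V.
(Unloaded it would have been 4.11 V.)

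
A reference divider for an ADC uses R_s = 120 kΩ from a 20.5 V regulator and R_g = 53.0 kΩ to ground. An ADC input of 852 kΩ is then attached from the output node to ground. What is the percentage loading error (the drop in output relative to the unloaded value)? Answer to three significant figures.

The divider's output (Thévenin) resistance is R_s‖R_g = 36.76 kΩ.
Fractional drop under load = R_th/(R_th + R_L) = 36.76 / (36.76 + 852) = 0.04136.
So the output falls by 4.14 %.

4.14 %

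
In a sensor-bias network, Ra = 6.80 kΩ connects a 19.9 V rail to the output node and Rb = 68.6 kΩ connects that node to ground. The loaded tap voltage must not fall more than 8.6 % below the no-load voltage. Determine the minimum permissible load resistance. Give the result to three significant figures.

Output resistance R_th = Ra‖Rb = (6.80 × 68.6)/75.40 = 6.187 kΩ.
The fractional drop is R_th/(R_th + R_L); requiring this ≤ 0.0860 gives R_L ≥ R_th(1/0.0860 − 1) = 6.187 × 10.63 = 65.8 kΩ.

R_L(min) ≈ 65.8 kΩ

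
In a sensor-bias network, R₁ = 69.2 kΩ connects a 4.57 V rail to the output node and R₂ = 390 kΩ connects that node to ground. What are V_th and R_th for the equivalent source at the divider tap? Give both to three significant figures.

V_th = 3.88 V, R_th = 58.8 kΩ

V_th is the open-circuit tap voltage: 4.57 × 390/(69.2 + 390) = 3.88 V.
With the supply zeroed, R₁ and R₂ appear in parallel from the tap: R_th = R₁‖R₂ = (69.2 × 390)/459.2 = 58.8 kΩ.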